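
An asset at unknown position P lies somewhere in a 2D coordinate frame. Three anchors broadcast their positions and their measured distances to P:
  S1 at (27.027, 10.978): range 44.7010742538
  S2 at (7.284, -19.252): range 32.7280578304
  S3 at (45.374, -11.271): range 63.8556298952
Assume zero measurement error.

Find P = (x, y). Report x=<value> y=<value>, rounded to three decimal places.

x=-16.916 y=2.782

eq1: (x − 27.027)² + (y − 10.978)² = 44.7010742538²
eq2: (x − 7.284)² + (y + 19.252)² = 32.7280578304²
eq3: (x − 45.374)² + (y + 11.271)² = 63.8556298952²
eq2−eq1, eq2−eq3 (x²,y² cancel):
  39.486·x + 60.460·y = -499.781217
  76.180·x + 15.962·y = -1244.276543
det = 39.486·15.962 − 60.460·76.180 = -3975.567268
x = (-499.781217·15.962 − 60.460·-1244.276543) / -3975.567268 = -16.916190
y = (39.486·-1244.276543 − -499.781217·76.180) / -3975.567268 = 2.781533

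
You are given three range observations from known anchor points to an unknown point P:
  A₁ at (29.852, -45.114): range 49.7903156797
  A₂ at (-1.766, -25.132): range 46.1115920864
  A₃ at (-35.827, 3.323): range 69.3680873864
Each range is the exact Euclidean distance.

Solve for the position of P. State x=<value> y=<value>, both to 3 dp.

eq1: (x − 29.852)² + (y + 45.114)² = 49.7903156797²
eq2: (x + 1.766)² + (y + 25.132)² = 46.1115920864²
eq3: (x + 35.827)² + (y − 3.323)² = 69.3680873864²
eq3−eq1, eq3−eq2 (x²,y² cancel):
  131.358·x − 96.874·y = 3964.654654
  68.122·x − 56.910·y = 2025.772545
det = 131.358·-56.910 − -96.874·68.122 = -876.333152
x = (3964.654654·-56.910 − -96.874·2025.772545) / -876.333152 = 33.530407
y = (131.358·2025.772545 − 3964.654654·68.122) / -876.333152 = 4.540253

x=33.530 y=4.540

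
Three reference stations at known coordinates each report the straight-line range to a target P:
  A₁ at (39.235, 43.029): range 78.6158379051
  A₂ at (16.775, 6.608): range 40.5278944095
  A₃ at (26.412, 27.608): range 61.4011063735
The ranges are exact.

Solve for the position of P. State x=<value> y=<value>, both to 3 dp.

x=21.738 y=-33.615

eq1: (x − 39.235)² + (y − 43.029)² = 78.6158379051²
eq2: (x − 16.775)² + (y − 6.608)² = 40.5278944095²
eq3: (x − 26.412)² + (y − 27.608)² = 61.4011063735²
eq2−eq1, eq2−eq3 (x²,y² cancel):
  44.920·x + 72.842·y = -1472.125967
  19.274·x + 42.000·y = -992.856520
det = 44.920·42.000 − 72.842·19.274 = 482.683292
x = (-1472.125967·42.000 − 72.842·-992.856520) / 482.683292 = 21.737574
y = (44.920·-992.856520 − -1472.125967·19.274) / 482.683292 = -33.614917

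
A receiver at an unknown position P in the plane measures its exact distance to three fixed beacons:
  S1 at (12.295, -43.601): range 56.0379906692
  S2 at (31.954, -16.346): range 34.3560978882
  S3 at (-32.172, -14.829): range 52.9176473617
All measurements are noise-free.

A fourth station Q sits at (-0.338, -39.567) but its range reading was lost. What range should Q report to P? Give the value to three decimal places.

53.727

eq1: (x − 12.295)² + (y + 43.601)² = 56.0379906692²
eq2: (x − 31.954)² + (y + 16.346)² = 34.3560978882²
eq3: (x + 32.172)² + (y + 14.829)² = 52.9176473617²
eq1−eq2, eq1−eq3 (x²,y² cancel):
  39.318·x + 54.510·y = 1195.950542
  -88.934·x + 57.544·y = -457.298405
det = 39.318·57.544 − 54.510·-88.934 = 7110.307332
x = (1195.950542·57.544 − 54.510·-457.298405) / 7110.307332 = 13.184678
y = (39.318·-457.298405 − 1195.950542·-88.934) / 7110.307332 = 12.429928
|P − Q| = √((13.184678 − -0.338)² + (12.429928 − -39.567)²) = 53.726561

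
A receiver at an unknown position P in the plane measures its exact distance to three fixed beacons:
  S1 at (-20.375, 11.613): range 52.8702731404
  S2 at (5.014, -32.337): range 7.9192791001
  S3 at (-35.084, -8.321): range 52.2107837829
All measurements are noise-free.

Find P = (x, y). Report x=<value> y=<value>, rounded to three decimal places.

x=12.511 y=-29.785

eq1: (x + 20.375)² + (y − 11.613)² = 52.8702731404²
eq2: (x − 5.014)² + (y + 32.337)² = 7.9192791001²
eq3: (x + 35.084)² + (y + 8.321)² = 52.2107837829²
eq3−eq2, eq3−eq1 (x²,y² cancel):
  80.196·x − 48.032·y = 2433.946630
  29.418·x + 39.868·y = -819.423542
det = 80.196·39.868 − -48.032·29.418 = 4610.259504
x = (2433.946630·39.868 − -48.032·-819.423542) / 4610.259504 = 12.510800
y = (80.196·-819.423542 − 2433.946630·29.418) / 4610.259504 = -29.784946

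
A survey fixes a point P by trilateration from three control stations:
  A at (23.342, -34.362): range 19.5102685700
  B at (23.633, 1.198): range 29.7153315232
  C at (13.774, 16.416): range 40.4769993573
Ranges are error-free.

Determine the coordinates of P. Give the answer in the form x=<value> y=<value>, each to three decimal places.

eq1: (x − 23.342)² + (y + 34.362)² = 19.5102685700²
eq2: (x − 23.633)² + (y − 1.198)² = 29.7153315232²
eq3: (x − 13.774)² + (y − 16.416)² = 40.4769993573²
eq3−eq2, eq3−eq1 (x²,y² cancel):
  19.718·x − 30.436·y = 856.132310
  19.136·x − 101.556·y = 2524.124773
det = 19.718·-101.556 − -30.436·19.136 = -1420.057912
x = (856.132310·-101.556 − -30.436·2524.124773) / -1420.057912 = 7.127253
y = (19.718·2524.124773 − 856.132310·19.136) / -1420.057912 = -23.511537

x=7.127 y=-23.512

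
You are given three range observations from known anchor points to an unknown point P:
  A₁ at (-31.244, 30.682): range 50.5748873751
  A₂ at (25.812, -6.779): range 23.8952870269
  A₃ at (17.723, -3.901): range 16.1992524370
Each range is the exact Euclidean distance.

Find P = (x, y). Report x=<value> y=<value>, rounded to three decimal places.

x=1.927 y=-7.495

eq1: (x + 31.244)² + (y − 30.682)² = 50.5748873751²
eq2: (x − 25.812)² + (y + 6.779)² = 23.8952870269²
eq3: (x − 17.723)² + (y + 3.901)² = 16.1992524370²
eq1−eq3, eq1−eq2 (x²,y² cancel):
  97.934·x − 69.166·y = 707.153323
  114.112·x − 74.922·y = 781.476016
det = 97.934·-74.922 − -69.166·114.112 = 555.259444
x = (707.153323·-74.922 − -69.166·781.476016) / 555.259444 = 1.927439
y = (97.934·781.476016 − 707.153323·114.112) / 555.259444 = -7.494889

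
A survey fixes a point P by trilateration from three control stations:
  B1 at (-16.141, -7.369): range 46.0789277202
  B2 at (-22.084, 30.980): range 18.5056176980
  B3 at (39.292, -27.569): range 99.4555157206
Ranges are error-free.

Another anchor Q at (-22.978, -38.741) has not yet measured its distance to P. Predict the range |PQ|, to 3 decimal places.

eq1: (x + 16.141)² + (y + 7.369)² = 46.0789277202²
eq2: (x + 22.084)² + (y − 30.980)² = 18.5056176980²
eq3: (x − 39.292)² + (y + 27.569)² = 99.4555157206²
eq1−eq2, eq1−eq3 (x²,y² cancel):
  -11.886·x + 76.698·y = 2913.439107
  110.866·x − 40.400·y = -5779.055044
det = -11.886·-40.400 − 76.698·110.866 = -8023.006068
x = (2913.439107·-40.400 − 76.698·-5779.055044) / -8023.006068 = -40.575692
y = (-11.886·-5779.055044 − 2913.439107·110.866) / -8023.006068 = 31.697781
|P − Q| = √((-40.575692 − -22.978)² + (31.697781 − -38.741)²) = 72.603724

72.604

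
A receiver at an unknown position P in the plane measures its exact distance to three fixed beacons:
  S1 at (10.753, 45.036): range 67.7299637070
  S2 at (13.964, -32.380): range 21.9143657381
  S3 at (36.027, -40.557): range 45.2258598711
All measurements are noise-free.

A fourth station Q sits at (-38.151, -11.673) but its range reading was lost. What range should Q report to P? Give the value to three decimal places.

34.696

eq1: (x − 10.753)² + (y − 45.036)² = 67.7299637070²
eq2: (x − 13.964)² + (y + 32.380)² = 21.9143657381²
eq3: (x − 36.027)² + (y + 40.557)² = 45.2258598711²
eq3−eq2, eq3−eq1 (x²,y² cancel):
  -44.126·x + 16.354·y = -134.218307
  -50.548·x + 171.186·y = -3340.916256
det = -44.126·171.186 − 16.354·-50.548 = -6727.091444
x = (-134.218307·171.186 − 16.354·-3340.916256) / -6727.091444 = -4.706499
y = (-44.126·-3340.916256 − -134.218307·-50.548) / -6727.091444 = -20.906034
|P − Q| = √((-4.706499 − -38.151)² + (-20.906034 − -11.673)²) = 34.695584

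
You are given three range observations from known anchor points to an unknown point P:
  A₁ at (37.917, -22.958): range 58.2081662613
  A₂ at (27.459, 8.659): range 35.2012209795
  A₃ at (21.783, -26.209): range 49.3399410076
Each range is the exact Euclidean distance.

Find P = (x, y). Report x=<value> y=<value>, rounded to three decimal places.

x=-7.397 y=13.577

eq1: (x − 37.917)² + (y + 22.958)² = 58.2081662613²
eq2: (x − 27.459)² + (y − 8.659)² = 35.2012209795²
eq3: (x − 21.783)² + (y + 26.209)² = 49.3399410076²
eq3−eq2, eq3−eq1 (x²,y² cancel):
  11.352·x + 69.736·y = 862.868012
  32.268·x + 6.502·y = -150.402958
det = 11.352·6.502 − 69.736·32.268 = -2176.430544
x = (862.868012·6.502 − 69.736·-150.402958) / -2176.430544 = -7.396914
y = (11.352·-150.402958 − 862.868012·32.268) / -2176.430544 = 13.577460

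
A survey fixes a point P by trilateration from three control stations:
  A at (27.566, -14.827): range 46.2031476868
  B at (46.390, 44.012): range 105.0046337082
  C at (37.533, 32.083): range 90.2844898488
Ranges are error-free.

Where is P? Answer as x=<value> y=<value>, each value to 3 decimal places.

x=-5.101 y=-47.501

eq1: (x − 27.566)² + (y + 14.827)² = 46.2031476868²
eq2: (x − 46.390)² + (y − 44.012)² = 105.0046337082²
eq3: (x − 37.533)² + (y − 32.083)² = 90.2844898488²
eq2−eq1, eq2−eq3 (x²,y² cancel):
  -37.648·x − 117.678·y = 5781.878285
  -17.714·x − 23.858·y = 1223.640727
det = -37.648·-23.858 − -117.678·-17.714 = -1186.342108
x = (5781.878285·-23.858 − -117.678·1223.640727) / -1186.342108 = -5.101009
y = (-37.648·1223.640727 − 5781.878285·-17.714) / -1186.342108 = -47.501109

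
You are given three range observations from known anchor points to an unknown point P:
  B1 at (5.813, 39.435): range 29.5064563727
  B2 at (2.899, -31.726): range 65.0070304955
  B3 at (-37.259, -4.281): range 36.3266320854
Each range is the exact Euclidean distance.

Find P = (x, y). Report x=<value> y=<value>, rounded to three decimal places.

eq1: (x − 5.813)² + (y − 39.435)² = 29.5064563727²
eq2: (x − 2.899)² + (y + 31.726)² = 65.0070304955²
eq3: (x + 37.259)² + (y + 4.281)² = 36.3266320854²
eq3−eq1, eq3−eq2 (x²,y² cancel):
  86.144·x + 87.432·y = 631.343383
  80.316·x − 54.890·y = -3297.906580
det = 86.144·-54.890 − 87.432·80.316 = -11750.632672
x = (631.343383·-54.890 − 87.432·-3297.906580) / -11750.632672 = -21.589317
y = (86.144·-3297.906580 − 631.343383·80.316) / -11750.632672 = 28.492239

x=-21.589 y=28.492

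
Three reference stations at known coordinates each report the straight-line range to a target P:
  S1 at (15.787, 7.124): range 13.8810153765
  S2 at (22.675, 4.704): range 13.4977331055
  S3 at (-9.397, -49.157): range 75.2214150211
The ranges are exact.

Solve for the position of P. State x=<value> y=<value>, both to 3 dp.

eq1: (x − 15.787)² + (y − 7.124)² = 13.8810153765²
eq2: (x − 22.675)² + (y − 4.704)² = 13.4977331055²
eq3: (x + 9.397)² + (y + 49.157)² = 75.2214150211²
eq1−eq3, eq1−eq2 (x²,y² cancel):
  -50.368·x − 112.562·y = -3260.845177
  13.776·x − 4.840·y = 246.796285
det = -50.368·-4.840 − -112.562·13.776 = 1794.435232
x = (-3260.845177·-4.840 − -112.562·246.796285) / 1794.435232 = 24.276370
y = (-50.368·246.796285 − -3260.845177·13.776) / 1794.435232 = 18.106403

x=24.276 y=18.106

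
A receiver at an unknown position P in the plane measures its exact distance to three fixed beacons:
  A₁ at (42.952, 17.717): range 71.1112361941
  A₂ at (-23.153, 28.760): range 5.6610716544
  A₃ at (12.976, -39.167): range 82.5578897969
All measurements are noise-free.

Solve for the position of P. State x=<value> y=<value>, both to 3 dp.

x=-26.411 y=33.390

eq1: (x − 42.952)² + (y − 17.717)² = 71.1112361941²
eq2: (x + 23.153)² + (y − 28.760)² = 5.6610716544²
eq3: (x − 12.976)² + (y + 39.167)² = 82.5578897969²
eq3−eq2, eq3−eq1 (x²,y² cancel):
  -72.258·x + 135.854·y = 6444.525979
  59.952·x + 113.768·y = 2215.333183
det = -72.258·113.768 − 135.854·59.952 = -16365.367152
x = (6444.525979·113.768 − 135.854·2215.333183) / -16365.367152 = -26.410587
y = (-72.258·2215.333183 − 6444.525979·59.952) / -16365.367152 = 33.389887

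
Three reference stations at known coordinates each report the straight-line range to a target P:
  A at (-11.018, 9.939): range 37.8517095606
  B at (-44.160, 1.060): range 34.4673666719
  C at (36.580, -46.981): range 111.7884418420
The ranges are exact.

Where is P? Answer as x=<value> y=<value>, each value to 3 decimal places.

eq1: (x + 11.018)² + (y − 9.939)² = 37.8517095606²
eq2: (x + 44.160)² + (y − 1.060)² = 34.4673666719²
eq3: (x − 36.580)² + (y + 46.981)² = 111.7884418420²
eq1−eq3, eq1−eq2 (x²,y² cancel):
  95.196·x − 113.840·y = -7738.773097
  -66.284·x − 17.758·y = 1975.801706
det = 95.196·-17.758 − -113.840·-66.284 = -9236.261128
x = (-7738.773097·-17.758 − -113.840·1975.801706) / -9236.261128 = -39.231286
y = (95.196·1975.801706 − -7738.773097·-66.284) / -9236.261128 = 35.173152

x=-39.231 y=35.173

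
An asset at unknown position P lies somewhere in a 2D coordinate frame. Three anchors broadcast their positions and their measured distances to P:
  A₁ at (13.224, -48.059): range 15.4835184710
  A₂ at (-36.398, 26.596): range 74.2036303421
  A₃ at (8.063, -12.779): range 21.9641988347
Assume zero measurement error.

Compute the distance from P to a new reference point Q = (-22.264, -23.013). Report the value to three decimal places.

eq1: (x − 13.224)² + (y + 48.059)² = 15.4835184710²
eq2: (x + 36.398)² + (y − 26.596)² = 74.2036303421²
eq3: (x − 8.063)² + (y + 12.779)² = 21.9641988347²
eq3−eq2, eq3−eq1 (x²,y² cancel):
  -88.922·x + 78.750·y = -3219.905916
  10.322·x − 70.560·y = 2498.913533
det = -88.922·-70.560 − 78.750·10.322 = 5461.478820
x = (-3219.905916·-70.560 − 78.750·2498.913533) / 5461.478820 = 5.567562
y = (-88.922·2498.913533 − -3219.905916·10.322) / 5461.478820 = -34.600980
|P − Q| = √((5.567562 − -22.264)² + (-34.600980 − -23.013)²) = 30.147589

30.148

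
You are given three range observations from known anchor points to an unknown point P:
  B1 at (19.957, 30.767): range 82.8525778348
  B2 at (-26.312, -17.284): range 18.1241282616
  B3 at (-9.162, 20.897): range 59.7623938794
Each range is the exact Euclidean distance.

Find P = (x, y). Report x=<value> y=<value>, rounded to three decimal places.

x=-30.560 y=-34.903

eq1: (x − 19.957)² + (y − 30.767)² = 82.8525778348²
eq2: (x + 26.312)² + (y + 17.284)² = 18.1241282616²
eq3: (x + 9.162)² + (y − 20.897)² = 59.7623938794²
eq1−eq2, eq1−eq3 (x²,y² cancel):
  -92.538·x − 96.102·y = 6182.233491
  -58.238·x − 19.740·y = 2468.742647
det = -92.538·-19.740 − -96.102·-58.238 = -3770.088156
x = (6182.233491·-19.740 − -96.102·2468.742647) / -3770.088156 = -30.559979
y = (-92.538·2468.742647 − 6182.233491·-58.238) / -3770.088156 = -34.903271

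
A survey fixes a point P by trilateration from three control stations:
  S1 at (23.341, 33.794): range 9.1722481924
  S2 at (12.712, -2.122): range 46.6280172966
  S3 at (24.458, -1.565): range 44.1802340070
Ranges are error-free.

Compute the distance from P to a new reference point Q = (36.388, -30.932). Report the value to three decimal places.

eq1: (x − 23.341)² + (y − 33.794)² = 9.1722481924²
eq2: (x − 12.712)² + (y + 2.122)² = 46.6280172966²
eq3: (x − 24.458)² + (y + 1.565)² = 44.1802340070²
eq3−eq2, eq3−eq1 (x²,y² cancel):
  -23.492·x − 1.114·y = -656.824081
  -2.234·x + 70.718·y = 2953.956668
det = -23.492·70.718 − -1.114·-2.234 = -1663.795932
x = (-656.824081·70.718 − -1.114·2953.956668) / -1663.795932 = 25.939826
y = (-23.492·2953.956668 − -656.824081·-2.234) / -1663.795932 = 42.590376
|P − Q| = √((25.939826 − 36.388)² + (42.590376 − -30.932)²) = 74.261054

74.261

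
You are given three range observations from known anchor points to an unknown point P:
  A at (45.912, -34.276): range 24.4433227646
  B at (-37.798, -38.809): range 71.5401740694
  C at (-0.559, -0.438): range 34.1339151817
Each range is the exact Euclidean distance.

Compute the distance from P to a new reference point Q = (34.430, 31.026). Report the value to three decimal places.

47.020

eq1: (x − 45.912)² + (y + 34.276)² = 24.4433227646²
eq2: (x + 37.798)² + (y + 38.809)² = 71.5401740694²
eq3: (x + 0.559)² + (y + 0.438)² = 34.1339151817²
eq1−eq2, eq1−eq3 (x²,y² cancel):
  -167.420·x − 9.066·y = -4868.449113
  -92.942·x + 67.676·y = -3849.899733
det = -167.420·67.676 − -9.066·-92.942 = -12172.928092
x = (-4868.449113·67.676 − -9.066·-3849.899733) / -12172.928092 = 29.933665
y = (-167.420·-3849.899733 − -4868.449113·-92.942) / -12172.928092 = -15.778194
|P − Q| = √((29.933665 − 34.430)² + (-15.778194 − 31.026)²) = 47.019672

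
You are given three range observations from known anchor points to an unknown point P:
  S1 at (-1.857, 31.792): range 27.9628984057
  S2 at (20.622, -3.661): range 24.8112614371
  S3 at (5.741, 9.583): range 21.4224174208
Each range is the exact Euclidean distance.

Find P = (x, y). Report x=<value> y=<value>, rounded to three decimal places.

eq1: (x + 1.857)² + (y − 31.792)² = 27.9628984057²
eq2: (x − 20.622)² + (y + 3.661)² = 24.8112614371²
eq3: (x − 5.741)² + (y − 9.583)² = 21.4224174208²
eq2−eq1, eq2−eq3 (x²,y² cancel):
  -44.958·x + 70.906·y = 409.184915
  -29.762·x + 26.488·y = -157.198109
det = -44.958·26.488 − 70.906·-29.762 = 919.456868
x = (409.184915·26.488 − 70.906·-157.198109) / 919.456868 = 23.910615
y = (-44.958·-157.198109 − 409.184915·-29.762) / 919.456868 = 20.931351

x=23.911 y=20.931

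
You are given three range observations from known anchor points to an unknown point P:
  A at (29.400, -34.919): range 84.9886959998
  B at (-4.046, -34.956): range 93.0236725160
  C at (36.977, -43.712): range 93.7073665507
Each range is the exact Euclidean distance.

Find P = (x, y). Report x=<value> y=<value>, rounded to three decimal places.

eq1: (x − 29.400)² + (y + 34.919)² = 84.9886959998²
eq2: (x + 4.046)² + (y + 34.956)² = 93.0236725160²
eq3: (x − 36.977)² + (y + 43.712)² = 93.7073665507²
eq1−eq3, eq1−eq2 (x²,y² cancel):
  15.154·x − 17.586·y = -363.651186
  -66.892·x − 0.074·y = -2275.729710
det = 15.154·-0.074 − -17.586·-66.892 = -1177.484108
x = (-363.651186·-0.074 − -17.586·-2275.729710) / -1177.484108 = 33.965700
y = (15.154·-2275.729710 − -363.651186·-66.892) / -1177.484108 = 49.946970

x=33.966 y=49.947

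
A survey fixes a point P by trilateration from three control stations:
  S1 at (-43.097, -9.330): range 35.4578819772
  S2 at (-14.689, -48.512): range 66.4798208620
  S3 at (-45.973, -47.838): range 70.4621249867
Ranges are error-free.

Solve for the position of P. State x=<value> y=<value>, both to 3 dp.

x=-20.195 y=17.739

eq1: (x + 43.097)² + (y + 9.330)² = 35.4578819772²
eq2: (x + 14.689)² + (y + 48.512)² = 66.4798208620²
eq3: (x + 45.973)² + (y + 47.838)² = 70.4621249867²
eq1−eq3, eq1−eq2 (x²,y² cancel):
  -5.752·x − 77.016·y = -1250.058999
  56.816·x − 78.364·y = -2537.524632
det = -5.752·-78.364 − -77.016·56.816 = 4826.490784
x = (-1250.058999·-78.364 − -77.016·-2537.524632) / 4826.490784 = -20.194874
y = (-5.752·-2537.524632 − -1250.058999·56.816) / 4826.490784 = 17.739430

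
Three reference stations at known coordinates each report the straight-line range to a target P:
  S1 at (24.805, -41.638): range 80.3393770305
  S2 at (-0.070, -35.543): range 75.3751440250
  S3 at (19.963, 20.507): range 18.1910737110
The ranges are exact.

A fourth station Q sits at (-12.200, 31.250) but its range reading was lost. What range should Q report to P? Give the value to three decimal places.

eq1: (x − 24.805)² + (y + 41.638)² = 80.3393770305²
eq2: (x + 0.070)² + (y + 35.543)² = 75.3751440250²
eq3: (x − 19.963)² + (y − 20.507)² = 18.1910737110²
eq1−eq3, eq1−eq2 (x²,y² cancel):
  -9.684·x + 124.290·y = 4593.547688
  -49.750·x + 12.190·y = -312.698155
det = -9.684·12.190 − 124.290·-49.750 = 6065.379540
x = (4593.547688·12.190 − 124.290·-312.698155) / 6065.379540 = 15.639681
y = (-9.684·-312.698155 − 4593.547688·-49.750) / 6065.379540 = 38.176863
|P − Q| = √((15.639681 − -12.200)² + (38.176863 − 31.250)²) = 28.688487

28.688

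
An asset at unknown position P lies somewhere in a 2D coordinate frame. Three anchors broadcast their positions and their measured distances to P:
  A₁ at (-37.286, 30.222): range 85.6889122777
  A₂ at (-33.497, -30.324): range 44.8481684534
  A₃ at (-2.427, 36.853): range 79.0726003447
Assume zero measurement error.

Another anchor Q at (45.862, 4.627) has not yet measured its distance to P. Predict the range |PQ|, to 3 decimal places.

eq1: (x + 37.286)² + (y − 30.222)² = 85.6889122777²
eq2: (x + 33.497)² + (y + 30.324)² = 44.8481684534²
eq3: (x + 2.427)² + (y − 36.853)² = 79.0726003447²
eq3−eq1, eq3−eq2 (x²,y² cancel):
  -69.718·x − 13.262·y = -150.532420
  -62.140·x − 134.354·y = 4918.677959
det = -69.718·-134.354 − -13.262·-62.140 = 8542.791492
x = (-150.532420·-134.354 − -13.262·4918.677959) / 8542.791492 = 10.003304
y = (-69.718·4918.677959 − -150.532420·-62.140) / 8542.791492 = -41.236459
|P − Q| = √((10.003304 − 45.862)² + (-41.236459 − 4.627)²) = 58.217721

58.218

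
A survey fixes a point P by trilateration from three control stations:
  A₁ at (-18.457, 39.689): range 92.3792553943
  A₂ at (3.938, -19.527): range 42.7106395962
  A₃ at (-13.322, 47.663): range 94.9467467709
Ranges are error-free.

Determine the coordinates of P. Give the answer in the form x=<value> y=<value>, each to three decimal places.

eq1: (x + 18.457)² + (y − 39.689)² = 92.3792553943²
eq2: (x − 3.938)² + (y + 19.527)² = 42.7106395962²
eq3: (x + 13.322)² + (y − 47.663)² = 94.9467467709²
eq3−eq2, eq3−eq1 (x²,y² cancel):
  34.520·x − 134.380·y = 5138.260308
  -10.270·x − 15.948·y = -52.401788
det = 34.520·-15.948 − -134.380·-10.270 = -1930.607560
x = (5138.260308·-15.948 − -134.380·-52.401788) / -1930.607560 = 46.092603
y = (34.520·-52.401788 − 5138.260308·-10.270) / -1930.607560 = -26.396366

x=46.093 y=-26.396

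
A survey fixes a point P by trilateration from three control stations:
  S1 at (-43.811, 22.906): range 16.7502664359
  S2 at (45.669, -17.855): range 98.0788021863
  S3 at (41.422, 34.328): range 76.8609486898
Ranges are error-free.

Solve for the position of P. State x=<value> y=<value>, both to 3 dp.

eq1: (x + 43.811)² + (y − 22.906)² = 16.7502664359²
eq2: (x − 45.669)² + (y + 17.855)² = 98.0788021863²
eq3: (x − 41.422)² + (y − 34.328)² = 76.8609486898²
eq3−eq1, eq3−eq2 (x²,y² cancel):
  -170.466·x − 22.844·y = 5176.928897
  8.494·x − 104.366·y = -4201.581087
det = -170.466·-104.366 − -22.844·8.494 = 17984.891492
x = (5176.928897·-104.366 − -22.844·-4201.581087) / 17984.891492 = -35.378377
y = (-170.466·-4201.581087 − 5176.928897·8.494) / 17984.891492 = 37.378813

x=-35.378 y=37.379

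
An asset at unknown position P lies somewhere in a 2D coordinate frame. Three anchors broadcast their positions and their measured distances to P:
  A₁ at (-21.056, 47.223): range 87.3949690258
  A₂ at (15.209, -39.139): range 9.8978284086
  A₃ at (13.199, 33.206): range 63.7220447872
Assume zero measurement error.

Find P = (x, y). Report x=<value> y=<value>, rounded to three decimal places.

x=19.472 y=-30.206

eq1: (x + 21.056)² + (y − 47.223)² = 87.3949690258²
eq2: (x − 15.209)² + (y + 39.139)² = 9.8978284086²
eq3: (x − 13.199)² + (y − 33.206)² = 63.7220447872²
eq1−eq3, eq1−eq2 (x²,y² cancel):
  68.510·x − 28.034·y = 2180.866791
  72.530·x − 172.724·y = 6629.721741
det = 68.510·-172.724 − -28.034·72.530 = -9800.015220
x = (2180.866791·-172.724 − -28.034·6629.721741) / -9800.015220 = 19.472461
y = (68.510·6629.721741 − 2180.866791·72.530) / -9800.015220 = -30.206480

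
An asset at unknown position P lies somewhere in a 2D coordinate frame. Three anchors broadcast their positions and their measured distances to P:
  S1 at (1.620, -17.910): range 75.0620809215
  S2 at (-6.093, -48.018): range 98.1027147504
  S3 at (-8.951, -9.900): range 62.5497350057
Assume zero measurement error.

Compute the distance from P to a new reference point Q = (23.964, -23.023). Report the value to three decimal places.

93.391

eq1: (x − 1.620)² + (y + 17.910)² = 75.0620809215²
eq2: (x + 6.093)² + (y + 48.018)² = 98.1027147504²
eq3: (x + 8.951)² + (y + 9.900)² = 62.5497350057²
eq1−eq3, eq1−eq2 (x²,y² cancel):
  -21.142·x + 16.020·y = 1576.584544
  -15.426·x − 60.216·y = -1970.366176
det = -21.142·-60.216 − 16.020·-15.426 = 1520.211192
x = (1576.584544·-60.216 − 16.020·-1970.366176) / 1520.211192 = -41.685227
y = (-21.142·-1970.366176 − 1576.584544·-15.426) / 1520.211192 = 43.400466
|P − Q| = √((-41.685227 − 23.964)² + (43.400466 − -23.023)²) = 93.391102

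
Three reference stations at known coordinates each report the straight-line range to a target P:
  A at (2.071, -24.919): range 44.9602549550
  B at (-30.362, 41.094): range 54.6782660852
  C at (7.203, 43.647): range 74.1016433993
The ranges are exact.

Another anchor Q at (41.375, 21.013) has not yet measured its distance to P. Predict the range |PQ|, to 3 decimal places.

eq1: (x − 2.071)² + (y + 24.919)² = 44.9602549550²
eq2: (x + 30.362)² + (y − 41.094)² = 54.6782660852²
eq3: (x − 7.203)² + (y − 43.647)² = 74.1016433993²
eq3−eq1, eq3−eq2 (x²,y² cancel):
  -10.264·x − 137.132·y = 2137.930813
  -75.130·x − 5.106·y = 3154.964834
det = -10.264·-5.106 − -137.132·-75.130 = -10250.319176
x = (2137.930813·-5.106 − -137.132·3154.964834) / -10250.319176 = -41.143144
y = (-10.264·3154.964834 − 2137.930813·-75.130) / -10250.319176 = -12.510848
|P − Q| = √((-41.143144 − 41.375)² + (-12.510848 − 21.013)²) = 89.067910

89.068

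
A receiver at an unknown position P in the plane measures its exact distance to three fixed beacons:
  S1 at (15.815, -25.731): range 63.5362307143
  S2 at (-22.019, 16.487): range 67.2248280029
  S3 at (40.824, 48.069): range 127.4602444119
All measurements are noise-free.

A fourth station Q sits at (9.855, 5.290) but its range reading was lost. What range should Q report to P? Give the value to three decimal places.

75.116

eq1: (x − 15.815)² + (y + 25.731)² = 63.5362307143²
eq2: (x + 22.019)² + (y − 16.487)² = 67.2248280029²
eq3: (x − 40.824)² + (y − 48.069)² = 127.4602444119²
eq1−eq3, eq1−eq2 (x²,y² cancel):
  50.018·x + 147.600·y = -9144.232141
  -75.668·x + 84.436·y = -637.865943
det = 50.018·84.436 − 147.600·-75.668 = 15391.916648
x = (-9144.232141·84.436 − 147.600·-637.865943) / 15391.916648 = -44.046066
y = (50.018·-637.865943 − -9144.232141·-75.668) / 15391.916648 = -47.026667
|P − Q| = √((-44.046066 − 9.855)² + (-47.026667 − 5.290)²) = 75.115634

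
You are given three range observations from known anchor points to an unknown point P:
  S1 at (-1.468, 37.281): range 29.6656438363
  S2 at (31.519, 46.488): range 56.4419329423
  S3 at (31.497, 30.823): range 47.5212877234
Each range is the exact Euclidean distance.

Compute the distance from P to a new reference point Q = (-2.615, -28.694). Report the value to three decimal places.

38.678

eq1: (x + 1.468)² + (y − 37.281)² = 29.6656438363²
eq2: (x − 31.519)² + (y − 46.488)² = 56.4419329423²
eq3: (x − 31.497)² + (y − 30.823)² = 47.5212877234²
eq2−eq1, eq2−eq3 (x²,y² cancel):
  -65.974·x − 18.414·y = 543.087850
  -0.044·x − 31.330·y = -285.044160
det = -65.974·-31.330 − -18.414·-0.044 = 2066.155204
x = (543.087850·-31.330 − -18.414·-285.044160) / 2066.155204 = -10.775447
y = (-65.974·-285.044160 − 543.087850·-0.044) / 2066.155204 = 9.113255
|P − Q| = √((-10.775447 − -2.615)² + (9.113255 − -28.694)²) = 38.677919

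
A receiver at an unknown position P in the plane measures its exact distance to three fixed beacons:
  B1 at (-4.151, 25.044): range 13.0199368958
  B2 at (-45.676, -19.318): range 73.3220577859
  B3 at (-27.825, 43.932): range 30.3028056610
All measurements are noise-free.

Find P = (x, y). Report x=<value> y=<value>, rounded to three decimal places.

x=1.607 y=36.721

eq1: (x + 4.151)² + (y − 25.044)² = 13.0199368958²
eq2: (x + 45.676)² + (y + 19.318)² = 73.3220577859²
eq3: (x + 27.825)² + (y − 43.932)² = 30.3028056610²
eq3−eq1, eq3−eq2 (x²,y² cancel):
  47.348·x − 37.776·y = -1311.077238
  -35.702·x − 126.500·y = -4702.633276
det = 47.348·-126.500 − -37.776·-35.702 = -7338.200752
x = (-1311.077238·-126.500 − -37.776·-4702.633276) / -7338.200752 = 1.607397
y = (47.348·-4702.633276 − -1311.077238·-35.702) / -7338.200752 = 36.721312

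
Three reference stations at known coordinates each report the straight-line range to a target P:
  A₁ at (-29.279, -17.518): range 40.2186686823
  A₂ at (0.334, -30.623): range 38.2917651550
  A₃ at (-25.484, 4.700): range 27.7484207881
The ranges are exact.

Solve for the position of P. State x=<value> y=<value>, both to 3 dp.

eq1: (x + 29.279)² + (y + 17.518)² = 40.2186686823²
eq2: (x − 0.334)² + (y + 30.623)² = 38.2917651550²
eq3: (x + 25.484)² + (y − 4.700)² = 27.7484207881²
eq3−eq2, eq3−eq1 (x²,y² cancel):
  51.636·x − 70.646·y = -429.928993
  -7.590·x − 44.436·y = -354.950545
det = 51.636·-44.436 − -70.646·-7.590 = -2830.700436
x = (-429.928993·-44.436 − -70.646·-354.950545) / -2830.700436 = 2.109553
y = (51.636·-354.950545 − -429.928993·-7.590) / -2830.700436 = 7.627578

x=2.110 y=7.628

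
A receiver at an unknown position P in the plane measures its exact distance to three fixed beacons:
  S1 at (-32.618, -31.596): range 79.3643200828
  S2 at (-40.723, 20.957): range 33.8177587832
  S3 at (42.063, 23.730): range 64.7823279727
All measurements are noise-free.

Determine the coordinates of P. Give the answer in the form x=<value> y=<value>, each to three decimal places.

eq1: (x + 32.618)² + (y + 31.596)² = 79.3643200828²
eq2: (x + 40.723)² + (y − 20.957)² = 33.8177587832²
eq3: (x − 42.063)² + (y − 23.730)² = 64.7823279727²
eq2−eq3, eq2−eq1 (x²,y² cancel):
  165.572·x + 5.546·y = -2818.258917
  16.210·x − 105.106·y = -5190.371931
det = 165.572·-105.106 − 5.546·16.210 = -17492.511292
x = (-2818.258917·-105.106 − 5.546·-5190.371931) / -17492.511292 = -18.579478
y = (165.572·-5190.371931 − -2818.258917·16.210) / -17492.511292 = 46.516836

x=-18.579 y=46.517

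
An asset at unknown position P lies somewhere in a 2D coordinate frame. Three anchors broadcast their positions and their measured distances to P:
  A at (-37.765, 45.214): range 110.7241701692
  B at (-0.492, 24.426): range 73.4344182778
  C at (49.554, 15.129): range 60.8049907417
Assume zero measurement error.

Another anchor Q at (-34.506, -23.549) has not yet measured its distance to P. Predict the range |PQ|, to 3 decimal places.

67.128

eq1: (x + 37.765)² + (y − 45.214)² = 110.7241701692²
eq2: (x + 0.492)² + (y − 24.426)² = 73.4344182778²
eq3: (x − 49.554)² + (y − 15.129)² = 60.8049907417²
eq2−eq1, eq2−eq3 (x²,y² cancel):
  -74.546·x + 41.576·y = -3993.598591
  100.092·x − 18.594·y = 3782.980906
det = -74.546·-18.594 − 41.576·100.092 = -2775.316668
x = (-3993.598591·-18.594 − 41.576·3782.980906) / -2775.316668 = 29.915232
y = (-74.546·3782.980906 − -3993.598591·100.092) / -2775.316668 = -42.417205
|P − Q| = √((29.915232 − -34.506)² + (-42.417205 − -23.549)²) = 67.127523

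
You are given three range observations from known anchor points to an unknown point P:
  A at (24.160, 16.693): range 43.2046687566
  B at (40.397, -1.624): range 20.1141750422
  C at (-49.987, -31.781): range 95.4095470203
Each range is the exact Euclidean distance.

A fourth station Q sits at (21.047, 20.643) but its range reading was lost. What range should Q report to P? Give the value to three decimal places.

48.170

eq1: (x − 24.160)² + (y − 16.693)² = 43.2046687566²
eq2: (x − 40.397)² + (y + 1.624)² = 20.1141750422²
eq3: (x + 49.987)² + (y + 31.781)² = 95.4095470203²
eq1−eq2, eq1−eq3 (x²,y² cancel):
  32.474·x − 36.634·y = 2234.256501
  -148.294·x − 96.948·y = -4589.967979
det = 32.474·-96.948 − -36.634·-148.294 = -8580.891748
x = (2234.256501·-96.948 − -36.634·-4589.967979) / -8580.891748 = 44.838648
y = (32.474·-4589.967979 − 2234.256501·-148.294) / -8580.891748 = -21.241640
|P − Q| = √((44.838648 − 21.047)² + (-21.241640 − 20.643)²) = 48.170173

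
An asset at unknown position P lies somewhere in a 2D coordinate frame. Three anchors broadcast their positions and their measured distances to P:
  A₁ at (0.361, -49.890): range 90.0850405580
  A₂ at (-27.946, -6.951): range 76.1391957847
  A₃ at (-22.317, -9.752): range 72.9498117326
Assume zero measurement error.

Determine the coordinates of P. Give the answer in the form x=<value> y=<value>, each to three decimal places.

eq1: (x − 0.361)² + (y + 49.890)² = 90.0850405580²
eq2: (x + 27.946)² + (y + 6.951)² = 76.1391957847²
eq3: (x + 22.317)² + (y + 9.752)² = 72.9498117326²
eq3−eq1, eq3−eq2 (x²,y² cancel):
  45.356·x − 80.276·y = -897.647073
  -11.258·x + 5.602·y = -239.356779
det = 45.356·5.602 − -80.276·-11.258 = -649.662896
x = (-897.647073·5.602 − -80.276·-239.356779) / -649.662896 = 37.316620
y = (45.356·-239.356779 − -897.647073·-11.258) / -649.662896 = 32.265929

x=37.317 y=32.266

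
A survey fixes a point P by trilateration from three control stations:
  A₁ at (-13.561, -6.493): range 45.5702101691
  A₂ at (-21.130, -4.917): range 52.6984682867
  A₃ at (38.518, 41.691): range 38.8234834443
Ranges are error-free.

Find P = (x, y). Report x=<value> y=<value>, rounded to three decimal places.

x=30.871 y=3.628

eq1: (x + 13.561)² + (y + 6.493)² = 45.5702101691²
eq2: (x + 21.130)² + (y + 4.917)² = 52.6984682867²
eq3: (x − 38.518)² + (y − 41.691)² = 38.8234834443²
eq3−eq2, eq3−eq1 (x²,y² cancel):
  -119.296·x − 93.216·y = -4020.987709
  -104.158·x − 96.368·y = -3565.097223
det = -119.296·-96.368 − -93.216·-104.158 = 1787.124800
x = (-4020.987709·-96.368 − -93.216·-3565.097223) / 1787.124800 = 30.871062
y = (-119.296·-3565.097223 − -4020.987709·-104.158) / 1787.124800 = 3.628063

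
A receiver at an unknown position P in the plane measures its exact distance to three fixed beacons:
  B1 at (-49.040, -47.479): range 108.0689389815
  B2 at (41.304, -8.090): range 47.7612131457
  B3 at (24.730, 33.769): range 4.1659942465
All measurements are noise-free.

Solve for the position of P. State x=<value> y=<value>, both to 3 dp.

eq1: (x + 49.040)² + (y + 47.479)² = 108.0689389815²
eq2: (x − 41.304)² + (y + 8.090)² = 47.7612131457²
eq3: (x − 24.730)² + (y − 33.769)² = 4.1659942465²
eq1−eq2, eq1−eq3 (x²,y² cancel):
  180.688·x + 78.778·y = 6510.053566
  147.540·x + 162.496·y = 8754.281285
det = 180.688·162.496 − 78.778·147.540 = 17738.171128
x = (6510.053566·162.496 − 78.778·8754.281285) / 17738.171128 = 20.758222
y = (180.688·8754.281285 − 6510.053566·147.540) / 17738.171128 = 35.026174

x=20.758 y=35.026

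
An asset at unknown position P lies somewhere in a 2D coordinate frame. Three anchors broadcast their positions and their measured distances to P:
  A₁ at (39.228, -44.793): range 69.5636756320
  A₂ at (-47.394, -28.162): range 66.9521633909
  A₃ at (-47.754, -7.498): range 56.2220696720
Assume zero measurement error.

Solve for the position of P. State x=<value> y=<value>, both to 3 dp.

eq1: (x − 39.228)² + (y + 44.793)² = 69.5636756320²
eq2: (x + 47.394)² + (y + 28.162)² = 66.9521633909²
eq3: (x + 47.754)² + (y + 7.498)² = 56.2220696720²
eq1−eq2, eq1−eq3 (x²,y² cancel):
  -173.244·x + 33.262·y = -149.446568
  -173.964·x + 74.590·y = 469.599536
det = -173.244·74.590 − 33.262·-173.964 = -7135.879392
x = (-149.446568·74.590 − 33.262·469.599536) / -7135.879392 = 3.751050
y = (-173.244·469.599536 − -149.446568·-173.964) / -7135.879392 = 15.044204

x=3.751 y=15.044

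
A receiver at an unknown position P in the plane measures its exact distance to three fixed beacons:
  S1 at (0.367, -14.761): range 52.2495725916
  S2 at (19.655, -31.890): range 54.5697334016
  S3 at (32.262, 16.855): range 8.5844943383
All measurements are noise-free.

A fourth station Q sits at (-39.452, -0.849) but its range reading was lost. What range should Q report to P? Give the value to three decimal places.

eq1: (x − 0.367)² + (y + 14.761)² = 52.2495725916²
eq2: (x − 19.655)² + (y + 31.890)² = 54.5697334016²
eq3: (x − 32.262)² + (y − 16.855)² = 8.5844943383²
eq1−eq2, eq1−eq3 (x²,y² cancel):
  38.576·x − 34.258·y = 937.431347
  63.790·x + 63.232·y = 3763.230152
det = 38.576·63.232 − -34.258·63.790 = 4624.555452
x = (937.431347·63.232 − -34.258·3763.230152) / 4624.555452 = 40.695025
y = (38.576·3763.230152 − 937.431347·63.790) / 4624.555452 = 18.460503
|P − Q| = √((40.695025 − -39.452)² + (18.460503 − -0.849)²) = 82.440296

82.440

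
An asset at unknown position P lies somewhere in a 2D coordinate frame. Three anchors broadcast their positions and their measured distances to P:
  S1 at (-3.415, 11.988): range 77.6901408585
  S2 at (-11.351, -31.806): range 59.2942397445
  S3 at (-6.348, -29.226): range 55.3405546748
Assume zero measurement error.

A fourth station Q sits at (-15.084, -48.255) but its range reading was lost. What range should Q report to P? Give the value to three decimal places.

60.692

eq1: (x + 3.415)² + (y − 11.988)² = 77.6901408585²
eq2: (x + 11.351)² + (y + 31.806)² = 59.2942397445²
eq3: (x + 6.348)² + (y + 29.226)² = 55.3405546748²
eq1−eq3, eq1−eq2 (x²,y² cancel):
  -5.866·x − 82.428·y = 3712.262806
  -15.872·x − 87.588·y = 3505.043588
det = -5.866·-87.588 − -82.428·-15.872 = -794.506008
x = (3712.262806·-87.588 − -82.428·3505.043588) / -794.506008 = 45.608141
y = (-5.866·3505.043588 − 3712.262806·-15.872) / -794.506008 = -48.282139
|P − Q| = √((45.608141 − -15.084)² + (-48.282139 − -48.255)²) = 60.692147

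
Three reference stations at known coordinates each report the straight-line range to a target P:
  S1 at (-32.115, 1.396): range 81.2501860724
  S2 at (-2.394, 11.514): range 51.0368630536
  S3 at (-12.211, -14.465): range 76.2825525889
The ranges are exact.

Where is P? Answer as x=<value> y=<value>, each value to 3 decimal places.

x=37.371 y=43.506

eq1: (x + 32.115)² + (y − 1.396)² = 81.2501860724²
eq2: (x + 2.394)² + (y − 11.514)² = 51.0368630536²
eq3: (x + 12.211)² + (y + 14.465)² = 76.2825525889²
eq3−eq1, eq3−eq2 (x²,y² cancel):
  -39.808·x + 31.722·y = -107.587612
  19.634·x + 51.958·y = 2994.225125
det = -39.808·51.958 − 31.722·19.634 = -2691.173812
x = (-107.587612·51.958 − 31.722·2994.225125) / -2691.173812 = 37.371368
y = (-39.808·2994.225125 − -107.587612·19.634) / -2691.173812 = 43.505826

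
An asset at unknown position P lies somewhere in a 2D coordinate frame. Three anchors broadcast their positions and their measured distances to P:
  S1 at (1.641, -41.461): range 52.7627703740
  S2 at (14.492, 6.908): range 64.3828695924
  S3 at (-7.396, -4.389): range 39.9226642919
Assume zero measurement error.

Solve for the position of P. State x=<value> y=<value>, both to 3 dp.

eq1: (x − 1.641)² + (y + 41.461)² = 52.7627703740²
eq2: (x − 14.492)² + (y − 6.908)² = 64.3828695924²
eq3: (x + 7.396)² + (y + 4.389)² = 39.9226642919²
eq2−eq1, eq2−eq3 (x²,y² cancel):
  -25.702·x − 96.738·y = 2825.212833
  -43.776·x − 22.594·y = 2367.560382
det = -25.702·-22.594 − -96.738·-43.776 = -3654.091700
x = (2825.212833·-22.594 − -96.738·2367.560382) / -3654.091700 = -45.209647
y = (-25.702·2367.560382 − 2825.212833·-43.776) / -3654.091700 = -17.193186

x=-45.210 y=-17.193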